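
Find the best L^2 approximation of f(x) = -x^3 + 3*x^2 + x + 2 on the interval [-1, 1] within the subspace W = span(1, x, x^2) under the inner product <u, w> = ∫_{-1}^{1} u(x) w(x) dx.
g(x) = 3*x^2 + 2*x/5 + 2

The best approximation g ∈ W is the orthogonal projection of f onto W. Writing g = a_0 + a_1 x + a_2 x^2, the coefficients solve the normal equations G · a = b where
  G_{ij} = <φ_i, φ_j> and b_i = <f, φ_i>, with φ_0 = 1, φ_1 = x, φ_2 = x^2.
G =
  [2, 0, 2/3]
  [0, 2/3, 0]
  [2/3, 0, 2/5],
b = (6, 4/15, 38/15).
Solving gives a_0 = 2, a_1 = 2/5, a_2 = 3, so
  g(x) = 3*x^2 + 2*x/5 + 2.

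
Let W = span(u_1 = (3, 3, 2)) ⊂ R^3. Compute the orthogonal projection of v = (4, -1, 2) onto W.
proj_W(v) = (39/22, 39/22, 13/11)

Set up U = [u_1 | ... | u_1] ∈ R^(3×1). The projector onto W = col(U) is P = U (U^T U)^(-1) U^T.
Compute U^T U =
  [22],
and U^T v = (13).
Solve U^T U · c = U^T v for the coefficients: c = (13/22). The projection is proj_W(v) = U c.
Check: (v - proj_W(v)) · u_1 = 0  (should be 0).
Result: proj_W(v) = (39/22, 39/22, 13/11).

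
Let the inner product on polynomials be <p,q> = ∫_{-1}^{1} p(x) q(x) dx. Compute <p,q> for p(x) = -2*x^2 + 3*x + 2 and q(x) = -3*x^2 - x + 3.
<p,q> = 22/5

Expand the product: p(x)·q(x) = 6*x^4 - 7*x^3 - 15*x^2 + 7*x + 6.
∫_{-1}^{1} of each monomial x^k gives [2/(k+1) if k even, 0 if k odd]. Integrating term-by-term (or equivalently evaluating the antiderivative F(x) = 6*x^5/5 - 7*x^4/4 - 5*x^3 + 7*x^2/2 + 6*x at the endpoints):
  F(1) − F(−1) = 79/20 − (-9/20) = 22/5.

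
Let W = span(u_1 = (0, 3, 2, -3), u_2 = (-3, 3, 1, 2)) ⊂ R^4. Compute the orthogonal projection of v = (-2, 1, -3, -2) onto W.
proj_W(v) = (-87/481, 264/481, 147/481, -119/481)

Set up U = [u_1 | ... | u_2] ∈ R^(4×2). The projector onto W = col(U) is P = U (U^T U)^(-1) U^T.
Compute U^T U =
  [22, 5]
  [5, 23],
and U^T v = (3, 2).
Solve U^T U · c = U^T v for the coefficients: c = (59/481, 29/481). The projection is proj_W(v) = U c.
Check: (v - proj_W(v)) · u_1 = 0  (should be 0).
Check: (v - proj_W(v)) · u_2 = 0  (should be 0).
Result: proj_W(v) = (-87/481, 264/481, 147/481, -119/481).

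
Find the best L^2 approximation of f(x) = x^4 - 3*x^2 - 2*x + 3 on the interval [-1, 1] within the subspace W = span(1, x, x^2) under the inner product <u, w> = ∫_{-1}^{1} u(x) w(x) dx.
g(x) = -15*x^2/7 - 2*x + 102/35

The best approximation g ∈ W is the orthogonal projection of f onto W. Writing g = a_0 + a_1 x + a_2 x^2, the coefficients solve the normal equations G · a = b where
  G_{ij} = <φ_i, φ_j> and b_i = <f, φ_i>, with φ_0 = 1, φ_1 = x, φ_2 = x^2.
G =
  [2, 0, 2/3]
  [0, 2/3, 0]
  [2/3, 0, 2/5],
b = (22/5, -4/3, 38/35).
Solving gives a_0 = 102/35, a_1 = -2, a_2 = -15/7, so
  g(x) = -15*x^2/7 - 2*x + 102/35.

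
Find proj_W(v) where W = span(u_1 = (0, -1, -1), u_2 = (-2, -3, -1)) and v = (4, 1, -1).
proj_W(v) = (10/3, 5/3, -5/3)

Set up U = [u_1 | ... | u_2] ∈ R^(3×2). The projector onto W = col(U) is P = U (U^T U)^(-1) U^T.
Compute U^T U =
  [2, 4]
  [4, 14],
and U^T v = (0, -10).
Solve U^T U · c = U^T v for the coefficients: c = (10/3, -5/3). The projection is proj_W(v) = U c.
Check: (v - proj_W(v)) · u_1 = 0  (should be 0).
Check: (v - proj_W(v)) · u_2 = 0  (should be 0).
Result: proj_W(v) = (10/3, 5/3, -5/3).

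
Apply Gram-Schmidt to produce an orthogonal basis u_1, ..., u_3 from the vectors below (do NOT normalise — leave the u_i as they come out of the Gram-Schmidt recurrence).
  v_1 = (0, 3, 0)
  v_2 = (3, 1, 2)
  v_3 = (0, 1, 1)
Orthogonal basis:
  u_1 = (0, 3, 0)
  u_2 = (3, 0, 2)
  u_3 = (-6/13, 0, 9/13)

Apply the Gram-Schmidt recurrence
  u_1 = v_1
  u_i = v_i − Σ_{j<i} ((v_i · u_j) / (u_j · u_j)) · u_j.

Step by step this gives:
  u_1 = (0, 3, 0)
  u_2 = (3, 0, 2)
  u_3 = (-6/13, 0, 9/13)

Orthogonality check:
  u_2 · u_1 = 0 (should be 0)
  u_3 · u_1 = 0 (should be 0)
  u_3 · u_2 = 0 (should be 0)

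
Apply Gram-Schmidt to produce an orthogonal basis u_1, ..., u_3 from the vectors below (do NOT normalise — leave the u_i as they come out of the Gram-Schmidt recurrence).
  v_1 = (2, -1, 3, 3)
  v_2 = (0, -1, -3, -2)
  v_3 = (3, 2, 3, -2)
Orthogonal basis:
  u_1 = (2, -1, 3, 3)
  u_2 = (28/23, -37/23, -27/23, -4/23)
  u_3 = (3, 3/2, 3/2, -3)

Apply the Gram-Schmidt recurrence
  u_1 = v_1
  u_i = v_i − Σ_{j<i} ((v_i · u_j) / (u_j · u_j)) · u_j.

Step by step this gives:
  u_1 = (2, -1, 3, 3)
  u_2 = (28/23, -37/23, -27/23, -4/23)
  u_3 = (3, 3/2, 3/2, -3)

Orthogonality check:
  u_2 · u_1 = 0 (should be 0)
  u_3 · u_1 = 0 (should be 0)
  u_3 · u_2 = 0 (should be 0)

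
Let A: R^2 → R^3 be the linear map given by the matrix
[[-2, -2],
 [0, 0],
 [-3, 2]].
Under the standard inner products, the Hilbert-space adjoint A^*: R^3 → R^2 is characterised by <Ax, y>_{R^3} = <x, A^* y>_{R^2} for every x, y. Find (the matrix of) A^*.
A^* = A^T =
[[-2, 0, -3],
 [-2, 0, 2]]

For real matrices with standard dot products, the defining identity <Ax, y> = <x, A^* y> gives (Ax)^T y = x^T (A^*) y, i.e. x^T A^T y = x^T (A^*) y. Since this holds for all x, y, we must have A^* = A^T. Therefore
A^* =
[[-2, 0, -3],
 [-2, 0, 2]].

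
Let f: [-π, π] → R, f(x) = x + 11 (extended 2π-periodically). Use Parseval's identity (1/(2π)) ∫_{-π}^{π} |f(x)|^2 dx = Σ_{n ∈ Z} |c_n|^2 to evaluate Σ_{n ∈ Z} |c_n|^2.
Σ |c_n|^2 = π^2/3 + 121

Expand and integrate term by term over [-π, π]:
  ∫ (x)^2 dx = 1·(2π^3/3); ∫ 2·1·(11)·x dx = 0 (odd integrand); ∫ 11^2 dx = 121·2π.
So (1/(2π)) ∫_{-π}^{π} (x + 11)^2 dx = 1π^2/3 + 121 = π^2/3 + 121.
Parseval ⇒ Σ |c_n|^2 = π^2/3 + 121.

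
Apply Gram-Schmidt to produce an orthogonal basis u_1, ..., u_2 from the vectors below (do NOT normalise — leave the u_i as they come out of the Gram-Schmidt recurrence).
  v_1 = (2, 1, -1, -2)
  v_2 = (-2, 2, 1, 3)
Orthogonal basis:
  u_1 = (2, 1, -1, -2)
  u_2 = (-1/5, 29/10, 1/10, 6/5)

Apply the Gram-Schmidt recurrence
  u_1 = v_1
  u_i = v_i − Σ_{j<i} ((v_i · u_j) / (u_j · u_j)) · u_j.

Step by step this gives:
  u_1 = (2, 1, -1, -2)
  u_2 = (-1/5, 29/10, 1/10, 6/5)

Orthogonality check:
  u_2 · u_1 = 0 (should be 0)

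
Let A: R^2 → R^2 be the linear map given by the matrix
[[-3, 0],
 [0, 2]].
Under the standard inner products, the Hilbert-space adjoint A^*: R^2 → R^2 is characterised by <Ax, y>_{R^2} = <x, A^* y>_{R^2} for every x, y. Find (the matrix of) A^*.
A^* = A^T =
[[-3, 0],
 [0, 2]]

For real matrices with standard dot products, the defining identity <Ax, y> = <x, A^* y> gives (Ax)^T y = x^T (A^*) y, i.e. x^T A^T y = x^T (A^*) y. Since this holds for all x, y, we must have A^* = A^T. Therefore
A^* =
[[-3, 0],
 [0, 2]].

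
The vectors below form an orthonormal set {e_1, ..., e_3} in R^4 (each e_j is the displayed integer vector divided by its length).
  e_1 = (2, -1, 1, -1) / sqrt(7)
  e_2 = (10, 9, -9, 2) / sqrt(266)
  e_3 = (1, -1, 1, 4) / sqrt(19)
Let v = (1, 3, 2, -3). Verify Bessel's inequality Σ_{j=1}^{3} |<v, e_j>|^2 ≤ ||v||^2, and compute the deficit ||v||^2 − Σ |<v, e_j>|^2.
Σ |<v, e_j>|^2 = 21/2; ||v||^2 = 23; deficit = 25/2

Write each e_j = u_j / sqrt(<u_j, u_j>) where u_j is the displayed integer vector. Then <v, e_j> = <v, u_j> / sqrt(<u_j, u_j>), so |<v, e_j>|^2 = <v, u_j>^2 / <u_j, u_j>.
Coefficients: <v, e_1> = 4/sqrt(7), <v, e_2> = 13/sqrt(266), <v, e_3> = -12/sqrt(19).
Square and sum: Σ |<v, e_j>|^2 = 21/2.
Compute ||v||^2 = v·v = 23.
Deficit = 23 − 21/2 = 25/2 ≥ 0, confirming Bessel's inequality. (The deficit equals ||v − Σ <v,e_j> e_j||^2, the squared distance from v to span{e_j}.)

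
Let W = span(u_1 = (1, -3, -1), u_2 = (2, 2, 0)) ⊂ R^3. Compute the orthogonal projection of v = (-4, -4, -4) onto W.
proj_W(v) = (-28/9, -44/9, -4/9)

Set up U = [u_1 | ... | u_2] ∈ R^(3×2). The projector onto W = col(U) is P = U (U^T U)^(-1) U^T.
Compute U^T U =
  [11, -4]
  [-4, 8],
and U^T v = (12, -16).
Solve U^T U · c = U^T v for the coefficients: c = (4/9, -16/9). The projection is proj_W(v) = U c.
Check: (v - proj_W(v)) · u_1 = 0  (should be 0).
Check: (v - proj_W(v)) · u_2 = 0  (should be 0).
Result: proj_W(v) = (-28/9, -44/9, -4/9).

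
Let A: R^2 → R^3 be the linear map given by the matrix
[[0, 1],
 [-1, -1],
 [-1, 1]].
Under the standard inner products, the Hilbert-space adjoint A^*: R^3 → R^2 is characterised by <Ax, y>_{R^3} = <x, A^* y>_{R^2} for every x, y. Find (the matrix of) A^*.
A^* = A^T =
[[0, -1, -1],
 [1, -1, 1]]

For real matrices with standard dot products, the defining identity <Ax, y> = <x, A^* y> gives (Ax)^T y = x^T (A^*) y, i.e. x^T A^T y = x^T (A^*) y. Since this holds for all x, y, we must have A^* = A^T. Therefore
A^* =
[[0, -1, -1],
 [1, -1, 1]].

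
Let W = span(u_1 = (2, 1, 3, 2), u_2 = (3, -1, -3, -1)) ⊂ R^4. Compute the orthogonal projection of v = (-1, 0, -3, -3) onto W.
proj_W(v) = (-98/81, -173/162, -173/54, -158/81)

Set up U = [u_1 | ... | u_2] ∈ R^(4×2). The projector onto W = col(U) is P = U (U^T U)^(-1) U^T.
Compute U^T U =
  [18, -6]
  [-6, 20],
and U^T v = (-17, 9).
Solve U^T U · c = U^T v for the coefficients: c = (-143/162, 5/27). The projection is proj_W(v) = U c.
Check: (v - proj_W(v)) · u_1 = 0  (should be 0).
Check: (v - proj_W(v)) · u_2 = 0  (should be 0).
Result: proj_W(v) = (-98/81, -173/162, -173/54, -158/81).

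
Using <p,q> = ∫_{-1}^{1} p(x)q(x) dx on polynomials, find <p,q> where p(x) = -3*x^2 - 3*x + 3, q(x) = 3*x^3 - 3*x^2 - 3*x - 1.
<p,q> = -4

Expand the product: p(x)·q(x) = -9*x^5 + 27*x^3 + 3*x^2 - 6*x - 3.
∫_{-1}^{1} of each monomial x^k gives [2/(k+1) if k even, 0 if k odd]. Integrating term-by-term (or equivalently evaluating the antiderivative F(x) = -3*x^6/2 + 27*x^4/4 + x^3 - 3*x^2 - 3*x at the endpoints):
  F(1) − F(−1) = 1/4 − (17/4) = -4.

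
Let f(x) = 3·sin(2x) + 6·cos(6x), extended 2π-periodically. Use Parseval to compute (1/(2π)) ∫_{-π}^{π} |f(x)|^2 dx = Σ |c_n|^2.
Σ |c_n|^2 = 45/2

Expand |f|^2 and use orthogonality of {sin(nx), cos(mx)} on [-π, π]:
  ∫_{-π}^{π} sin(nx)^2 dx = π, ∫ cos(mx)^2 dx = π, and cross terms integrate to 0.
So ∫_{-π}^{π} f(x)^2 dx = 3^2 · π + 6^2 · π = (9 + 36)π.
Divide by 2π: (9 + 36)/2 = 45/2.
By Parseval, this equals Σ |c_n|^2.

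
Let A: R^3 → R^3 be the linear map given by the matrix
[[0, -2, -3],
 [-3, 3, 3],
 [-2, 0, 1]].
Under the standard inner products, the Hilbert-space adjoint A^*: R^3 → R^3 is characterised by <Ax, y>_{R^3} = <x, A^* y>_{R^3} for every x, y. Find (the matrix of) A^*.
A^* = A^T =
[[0, -3, -2],
 [-2, 3, 0],
 [-3, 3, 1]]

For real matrices with standard dot products, the defining identity <Ax, y> = <x, A^* y> gives (Ax)^T y = x^T (A^*) y, i.e. x^T A^T y = x^T (A^*) y. Since this holds for all x, y, we must have A^* = A^T. Therefore
A^* =
[[0, -3, -2],
 [-2, 3, 0],
 [-3, 3, 1]].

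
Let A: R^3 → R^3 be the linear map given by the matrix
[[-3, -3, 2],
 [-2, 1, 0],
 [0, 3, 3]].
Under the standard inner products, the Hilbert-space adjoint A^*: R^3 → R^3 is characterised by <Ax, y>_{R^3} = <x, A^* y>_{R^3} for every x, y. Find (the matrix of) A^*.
A^* = A^T =
[[-3, -2, 0],
 [-3, 1, 3],
 [2, 0, 3]]

For real matrices with standard dot products, the defining identity <Ax, y> = <x, A^* y> gives (Ax)^T y = x^T (A^*) y, i.e. x^T A^T y = x^T (A^*) y. Since this holds for all x, y, we must have A^* = A^T. Therefore
A^* =
[[-3, -2, 0],
 [-3, 1, 3],
 [2, 0, 3]].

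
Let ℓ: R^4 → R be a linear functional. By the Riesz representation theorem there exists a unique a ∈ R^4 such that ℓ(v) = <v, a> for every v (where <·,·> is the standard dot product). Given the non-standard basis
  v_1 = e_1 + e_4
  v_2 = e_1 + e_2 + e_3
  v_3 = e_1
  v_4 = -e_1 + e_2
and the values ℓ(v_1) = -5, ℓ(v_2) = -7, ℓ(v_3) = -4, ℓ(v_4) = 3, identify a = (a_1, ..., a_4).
a = (-4, -1, -2, -1)

Write a = (a_1, ..., a_4) in the standard basis. For each basis vector v_i, ℓ(v_i) = <v_i, a> is a linear equation in the a_j's. Collect the n equations into a matrix system V a = ℓ, where row i of V is v_i (expressed in the standard basis). Since V is invertible (lower-triangular with 1s on the diagonal, up to permutation), solve by back-substitution:
  V =
[[1, 0, 0, 1],
 [1, 1, 1, 0],
 [1, 0, 0, 0],
 [-1, 1, 0, 0]]
  V a = (-5, -7, -4, 3)
Solving gives a = (-4, -1, -2, -1).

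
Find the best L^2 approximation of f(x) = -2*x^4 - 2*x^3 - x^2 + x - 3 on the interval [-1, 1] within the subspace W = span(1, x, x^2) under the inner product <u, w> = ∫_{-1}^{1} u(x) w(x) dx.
g(x) = -19*x^2/7 - x/5 - 99/35

The best approximation g ∈ W is the orthogonal projection of f onto W. Writing g = a_0 + a_1 x + a_2 x^2, the coefficients solve the normal equations G · a = b where
  G_{ij} = <φ_i, φ_j> and b_i = <f, φ_i>, with φ_0 = 1, φ_1 = x, φ_2 = x^2.
G =
  [2, 0, 2/3]
  [0, 2/3, 0]
  [2/3, 0, 2/5],
b = (-112/15, -2/15, -104/35).
Solving gives a_0 = -99/35, a_1 = -1/5, a_2 = -19/7, so
  g(x) = -19*x^2/7 - x/5 - 99/35.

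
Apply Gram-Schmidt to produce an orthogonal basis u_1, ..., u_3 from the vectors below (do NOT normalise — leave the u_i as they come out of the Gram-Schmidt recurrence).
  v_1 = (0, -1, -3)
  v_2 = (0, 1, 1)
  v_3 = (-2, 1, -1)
Orthogonal basis:
  u_1 = (0, -1, -3)
  u_2 = (0, 3/5, -1/5)
  u_3 = (-2, 0, 0)

Apply the Gram-Schmidt recurrence
  u_1 = v_1
  u_i = v_i − Σ_{j<i} ((v_i · u_j) / (u_j · u_j)) · u_j.

Step by step this gives:
  u_1 = (0, -1, -3)
  u_2 = (0, 3/5, -1/5)
  u_3 = (-2, 0, 0)

Orthogonality check:
  u_2 · u_1 = 0 (should be 0)
  u_3 · u_1 = 0 (should be 0)
  u_3 · u_2 = 0 (should be 0)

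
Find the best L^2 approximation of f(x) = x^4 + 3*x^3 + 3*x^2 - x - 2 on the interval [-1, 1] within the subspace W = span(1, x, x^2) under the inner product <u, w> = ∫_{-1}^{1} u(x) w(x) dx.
g(x) = 27*x^2/7 + 4*x/5 - 73/35

The best approximation g ∈ W is the orthogonal projection of f onto W. Writing g = a_0 + a_1 x + a_2 x^2, the coefficients solve the normal equations G · a = b where
  G_{ij} = <φ_i, φ_j> and b_i = <f, φ_i>, with φ_0 = 1, φ_1 = x, φ_2 = x^2.
G =
  [2, 0, 2/3]
  [0, 2/3, 0]
  [2/3, 0, 2/5],
b = (-8/5, 8/15, 16/105).
Solving gives a_0 = -73/35, a_1 = 4/5, a_2 = 27/7, so
  g(x) = 27*x^2/7 + 4*x/5 - 73/35.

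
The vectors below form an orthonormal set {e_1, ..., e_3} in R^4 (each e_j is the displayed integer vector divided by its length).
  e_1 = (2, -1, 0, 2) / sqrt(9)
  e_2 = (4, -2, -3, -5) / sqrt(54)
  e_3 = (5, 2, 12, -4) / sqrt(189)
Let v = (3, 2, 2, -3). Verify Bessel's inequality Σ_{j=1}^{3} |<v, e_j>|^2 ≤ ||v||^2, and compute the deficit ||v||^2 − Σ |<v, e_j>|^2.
Σ |<v, e_j>|^2 = 2747/126; ||v||^2 = 26; deficit = 529/126

Write each e_j = u_j / sqrt(<u_j, u_j>) where u_j is the displayed integer vector. Then <v, e_j> = <v, u_j> / sqrt(<u_j, u_j>), so |<v, e_j>|^2 = <v, u_j>^2 / <u_j, u_j>.
Coefficients: <v, e_1> = -2/sqrt(9), <v, e_2> = 17/sqrt(54), <v, e_3> = 55/sqrt(189).
Square and sum: Σ |<v, e_j>|^2 = 2747/126.
Compute ||v||^2 = v·v = 26.
Deficit = 26 − 2747/126 = 529/126 ≥ 0, confirming Bessel's inequality. (The deficit equals ||v − Σ <v,e_j> e_j||^2, the squared distance from v to span{e_j}.)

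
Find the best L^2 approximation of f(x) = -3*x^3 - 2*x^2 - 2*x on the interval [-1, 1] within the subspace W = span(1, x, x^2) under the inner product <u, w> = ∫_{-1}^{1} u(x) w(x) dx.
g(x) = -2*x^2 - 19*x/5

The best approximation g ∈ W is the orthogonal projection of f onto W. Writing g = a_0 + a_1 x + a_2 x^2, the coefficients solve the normal equations G · a = b where
  G_{ij} = <φ_i, φ_j> and b_i = <f, φ_i>, with φ_0 = 1, φ_1 = x, φ_2 = x^2.
G =
  [2, 0, 2/3]
  [0, 2/3, 0]
  [2/3, 0, 2/5],
b = (-4/3, -38/15, -4/5).
Solving gives a_0 = 0, a_1 = -19/5, a_2 = -2, so
  g(x) = -2*x^2 - 19*x/5.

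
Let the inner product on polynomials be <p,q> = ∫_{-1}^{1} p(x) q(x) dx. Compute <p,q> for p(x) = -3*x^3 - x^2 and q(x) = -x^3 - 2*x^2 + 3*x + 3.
<p,q> = -138/35

Expand the product: p(x)·q(x) = 3*x^6 + 7*x^5 - 7*x^4 - 12*x^3 - 3*x^2.
∫_{-1}^{1} of each monomial x^k gives [2/(k+1) if k even, 0 if k odd]. Integrating term-by-term (or equivalently evaluating the antiderivative F(x) = 3*x^7/7 + 7*x^6/6 - 7*x^5/5 - 3*x^4 - x^3 at the endpoints):
  F(1) − F(−1) = -799/210 − (29/210) = -138/35.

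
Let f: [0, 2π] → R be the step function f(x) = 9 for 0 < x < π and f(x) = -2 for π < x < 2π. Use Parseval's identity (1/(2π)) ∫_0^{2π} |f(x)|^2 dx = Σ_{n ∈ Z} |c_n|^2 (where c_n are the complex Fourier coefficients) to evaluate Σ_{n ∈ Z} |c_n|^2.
Σ |c_n|^2 = 85/2

Parseval equates the L^2 energy of f (normalised by 1/(2π)) with the ℓ^2 sum of its Fourier coefficients: (1/(2π)) ∫_0^{2π} |f|^2 = Σ |c_n|^2.
Compute the left side: (1/(2π)) [∫_0^π 9^2 dx + ∫_π^{2π} (-2)^2 dx] = (1/(2π)) · (81π + 4π) = (81 + 4)/2 = 85/2.
So Σ_{n ∈ Z} |c_n|^2 = 85/2.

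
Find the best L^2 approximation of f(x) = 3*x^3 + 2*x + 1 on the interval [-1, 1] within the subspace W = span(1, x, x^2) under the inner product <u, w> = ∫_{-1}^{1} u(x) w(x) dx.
g(x) = 19*x/5 + 1

The best approximation g ∈ W is the orthogonal projection of f onto W. Writing g = a_0 + a_1 x + a_2 x^2, the coefficients solve the normal equations G · a = b where
  G_{ij} = <φ_i, φ_j> and b_i = <f, φ_i>, with φ_0 = 1, φ_1 = x, φ_2 = x^2.
G =
  [2, 0, 2/3]
  [0, 2/3, 0]
  [2/3, 0, 2/5],
b = (2, 38/15, 2/3).
Solving gives a_0 = 1, a_1 = 19/5, a_2 = 0, so
  g(x) = 19*x/5 + 1.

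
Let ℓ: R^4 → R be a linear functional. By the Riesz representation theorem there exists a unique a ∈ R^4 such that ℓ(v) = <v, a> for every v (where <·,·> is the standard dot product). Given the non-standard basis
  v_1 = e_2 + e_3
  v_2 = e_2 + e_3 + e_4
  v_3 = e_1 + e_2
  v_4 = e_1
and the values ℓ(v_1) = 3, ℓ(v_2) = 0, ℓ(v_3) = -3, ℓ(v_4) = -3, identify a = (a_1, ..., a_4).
a = (-3, 0, 3, -3)

Write a = (a_1, ..., a_4) in the standard basis. For each basis vector v_i, ℓ(v_i) = <v_i, a> is a linear equation in the a_j's. Collect the n equations into a matrix system V a = ℓ, where row i of V is v_i (expressed in the standard basis). Since V is invertible (lower-triangular with 1s on the diagonal, up to permutation), solve by back-substitution:
  V =
[[0, 1, 1, 0],
 [0, 1, 1, 1],
 [1, 1, 0, 0],
 [1, 0, 0, 0]]
  V a = (3, 0, -3, -3)
Solving gives a = (-3, 0, 3, -3).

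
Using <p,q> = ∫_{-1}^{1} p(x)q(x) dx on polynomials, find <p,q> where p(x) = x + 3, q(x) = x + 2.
<p,q> = 38/3

Expand the product: p(x)·q(x) = x^2 + 5*x + 6.
∫_{-1}^{1} of each monomial x^k gives [2/(k+1) if k even, 0 if k odd]. Integrating term-by-term (or equivalently evaluating the antiderivative F(x) = x^3/3 + 5*x^2/2 + 6*x at the endpoints):
  F(1) − F(−1) = 53/6 − (-23/6) = 38/3.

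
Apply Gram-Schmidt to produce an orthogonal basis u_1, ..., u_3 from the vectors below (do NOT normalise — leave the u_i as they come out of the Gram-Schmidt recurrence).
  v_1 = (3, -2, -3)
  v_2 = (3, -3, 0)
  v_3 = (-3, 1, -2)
Orthogonal basis:
  u_1 = (3, -2, -3)
  u_2 = (21/22, -18/11, 45/22)
  u_3 = (-24/19, -24/19, -8/19)

Apply the Gram-Schmidt recurrence
  u_1 = v_1
  u_i = v_i − Σ_{j<i} ((v_i · u_j) / (u_j · u_j)) · u_j.

Step by step this gives:
  u_1 = (3, -2, -3)
  u_2 = (21/22, -18/11, 45/22)
  u_3 = (-24/19, -24/19, -8/19)

Orthogonality check:
  u_2 · u_1 = 0 (should be 0)
  u_3 · u_1 = 0 (should be 0)
  u_3 · u_2 = 0 (should be 0)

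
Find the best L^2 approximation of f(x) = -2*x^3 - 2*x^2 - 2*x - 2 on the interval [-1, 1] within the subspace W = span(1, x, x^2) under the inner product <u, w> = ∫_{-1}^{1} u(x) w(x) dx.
g(x) = -2*x^2 - 16*x/5 - 2

The best approximation g ∈ W is the orthogonal projection of f onto W. Writing g = a_0 + a_1 x + a_2 x^2, the coefficients solve the normal equations G · a = b where
  G_{ij} = <φ_i, φ_j> and b_i = <f, φ_i>, with φ_0 = 1, φ_1 = x, φ_2 = x^2.
G =
  [2, 0, 2/3]
  [0, 2/3, 0]
  [2/3, 0, 2/5],
b = (-16/3, -32/15, -32/15).
Solving gives a_0 = -2, a_1 = -16/5, a_2 = -2, so
  g(x) = -2*x^2 - 16*x/5 - 2.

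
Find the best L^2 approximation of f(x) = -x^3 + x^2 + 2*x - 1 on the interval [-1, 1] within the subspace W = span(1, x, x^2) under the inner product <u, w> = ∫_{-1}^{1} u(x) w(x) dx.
g(x) = x^2 + 7*x/5 - 1

The best approximation g ∈ W is the orthogonal projection of f onto W. Writing g = a_0 + a_1 x + a_2 x^2, the coefficients solve the normal equations G · a = b where
  G_{ij} = <φ_i, φ_j> and b_i = <f, φ_i>, with φ_0 = 1, φ_1 = x, φ_2 = x^2.
G =
  [2, 0, 2/3]
  [0, 2/3, 0]
  [2/3, 0, 2/5],
b = (-4/3, 14/15, -4/15).
Solving gives a_0 = -1, a_1 = 7/5, a_2 = 1, so
  g(x) = x^2 + 7*x/5 - 1.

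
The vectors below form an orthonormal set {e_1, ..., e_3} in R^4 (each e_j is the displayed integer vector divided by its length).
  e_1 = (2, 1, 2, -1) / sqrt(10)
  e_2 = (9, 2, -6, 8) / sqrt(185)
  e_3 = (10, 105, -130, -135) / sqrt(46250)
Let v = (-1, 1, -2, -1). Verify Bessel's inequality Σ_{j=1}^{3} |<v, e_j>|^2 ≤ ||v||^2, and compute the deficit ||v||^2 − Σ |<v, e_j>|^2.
Σ |<v, e_j>|^2 = 171/25; ||v||^2 = 7; deficit = 4/25

Write each e_j = u_j / sqrt(<u_j, u_j>) where u_j is the displayed integer vector. Then <v, e_j> = <v, u_j> / sqrt(<u_j, u_j>), so |<v, e_j>|^2 = <v, u_j>^2 / <u_j, u_j>.
Coefficients: <v, e_1> = -4/sqrt(10), <v, e_2> = -3/sqrt(185), <v, e_3> = 490/sqrt(46250).
Square and sum: Σ |<v, e_j>|^2 = 171/25.
Compute ||v||^2 = v·v = 7.
Deficit = 7 − 171/25 = 4/25 ≥ 0, confirming Bessel's inequality. (The deficit equals ||v − Σ <v,e_j> e_j||^2, the squared distance from v to span{e_j}.)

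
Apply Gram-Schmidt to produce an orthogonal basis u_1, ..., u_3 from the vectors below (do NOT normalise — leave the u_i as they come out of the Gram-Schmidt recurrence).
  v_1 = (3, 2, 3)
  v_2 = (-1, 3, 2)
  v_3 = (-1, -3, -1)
Orthogonal basis:
  u_1 = (3, 2, 3)
  u_2 = (-49/22, 24/11, 17/22)
  u_3 = (-105/227, -189/227, 231/227)

Apply the Gram-Schmidt recurrence
  u_1 = v_1
  u_i = v_i − Σ_{j<i} ((v_i · u_j) / (u_j · u_j)) · u_j.

Step by step this gives:
  u_1 = (3, 2, 3)
  u_2 = (-49/22, 24/11, 17/22)
  u_3 = (-105/227, -189/227, 231/227)

Orthogonality check:
  u_2 · u_1 = 0 (should be 0)
  u_3 · u_1 = 0 (should be 0)
  u_3 · u_2 = 0 (should be 0)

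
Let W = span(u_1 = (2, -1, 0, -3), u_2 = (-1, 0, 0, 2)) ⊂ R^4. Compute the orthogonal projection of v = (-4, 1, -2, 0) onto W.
proj_W(v) = (-5/3, 13/6, 0, 7/6)

Set up U = [u_1 | ... | u_2] ∈ R^(4×2). The projector onto W = col(U) is P = U (U^T U)^(-1) U^T.
Compute U^T U =
  [14, -8]
  [-8, 5],
and U^T v = (-9, 4).
Solve U^T U · c = U^T v for the coefficients: c = (-13/6, -8/3). The projection is proj_W(v) = U c.
Check: (v - proj_W(v)) · u_1 = 0  (should be 0).
Check: (v - proj_W(v)) · u_2 = 0  (should be 0).
Result: proj_W(v) = (-5/3, 13/6, 0, 7/6).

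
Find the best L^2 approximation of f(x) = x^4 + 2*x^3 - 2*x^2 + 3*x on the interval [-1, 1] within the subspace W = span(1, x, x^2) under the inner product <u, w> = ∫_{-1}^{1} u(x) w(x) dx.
g(x) = -8*x^2/7 + 21*x/5 - 3/35

The best approximation g ∈ W is the orthogonal projection of f onto W. Writing g = a_0 + a_1 x + a_2 x^2, the coefficients solve the normal equations G · a = b where
  G_{ij} = <φ_i, φ_j> and b_i = <f, φ_i>, with φ_0 = 1, φ_1 = x, φ_2 = x^2.
G =
  [2, 0, 2/3]
  [0, 2/3, 0]
  [2/3, 0, 2/5],
b = (-14/15, 14/5, -18/35).
Solving gives a_0 = -3/35, a_1 = 21/5, a_2 = -8/7, so
  g(x) = -8*x^2/7 + 21*x/5 - 3/35.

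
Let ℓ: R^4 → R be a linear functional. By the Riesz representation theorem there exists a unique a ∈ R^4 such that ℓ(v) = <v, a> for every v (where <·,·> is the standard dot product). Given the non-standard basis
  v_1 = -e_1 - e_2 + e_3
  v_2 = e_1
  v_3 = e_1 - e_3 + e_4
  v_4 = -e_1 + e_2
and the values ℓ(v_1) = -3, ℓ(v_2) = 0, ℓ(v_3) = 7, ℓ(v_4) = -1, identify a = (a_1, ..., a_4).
a = (0, -1, -4, 3)

Write a = (a_1, ..., a_4) in the standard basis. For each basis vector v_i, ℓ(v_i) = <v_i, a> is a linear equation in the a_j's. Collect the n equations into a matrix system V a = ℓ, where row i of V is v_i (expressed in the standard basis). Since V is invertible (lower-triangular with 1s on the diagonal, up to permutation), solve by back-substitution:
  V =
[[-1, -1, 1, 0],
 [1, 0, 0, 0],
 [1, 0, -1, 1],
 [-1, 1, 0, 0]]
  V a = (-3, 0, 7, -1)
Solving gives a = (0, -1, -4, 3).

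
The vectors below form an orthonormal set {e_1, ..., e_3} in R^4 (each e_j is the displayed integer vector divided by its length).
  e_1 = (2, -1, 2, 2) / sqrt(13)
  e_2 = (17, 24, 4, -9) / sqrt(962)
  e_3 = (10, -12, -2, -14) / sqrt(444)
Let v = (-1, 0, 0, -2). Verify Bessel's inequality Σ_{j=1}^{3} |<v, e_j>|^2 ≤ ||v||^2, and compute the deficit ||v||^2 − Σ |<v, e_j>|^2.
Σ |<v, e_j>|^2 = 7/2; ||v||^2 = 5; deficit = 3/2

Write each e_j = u_j / sqrt(<u_j, u_j>) where u_j is the displayed integer vector. Then <v, e_j> = <v, u_j> / sqrt(<u_j, u_j>), so |<v, e_j>|^2 = <v, u_j>^2 / <u_j, u_j>.
Coefficients: <v, e_1> = -6/sqrt(13), <v, e_2> = 1/sqrt(962), <v, e_3> = 18/sqrt(444).
Square and sum: Σ |<v, e_j>|^2 = 7/2.
Compute ||v||^2 = v·v = 5.
Deficit = 5 − 7/2 = 3/2 ≥ 0, confirming Bessel's inequality. (The deficit equals ||v − Σ <v,e_j> e_j||^2, the squared distance from v to span{e_j}.)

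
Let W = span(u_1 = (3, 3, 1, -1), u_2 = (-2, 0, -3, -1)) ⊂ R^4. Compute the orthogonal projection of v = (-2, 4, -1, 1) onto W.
proj_W(v) = (1/27, 13/9, -44/27, -32/27)

Set up U = [u_1 | ... | u_2] ∈ R^(4×2). The projector onto W = col(U) is P = U (U^T U)^(-1) U^T.
Compute U^T U =
  [20, -8]
  [-8, 14],
and U^T v = (4, 6).
Solve U^T U · c = U^T v for the coefficients: c = (13/27, 19/27). The projection is proj_W(v) = U c.
Check: (v - proj_W(v)) · u_1 = 0  (should be 0).
Check: (v - proj_W(v)) · u_2 = 0  (should be 0).
Result: proj_W(v) = (1/27, 13/9, -44/27, -32/27).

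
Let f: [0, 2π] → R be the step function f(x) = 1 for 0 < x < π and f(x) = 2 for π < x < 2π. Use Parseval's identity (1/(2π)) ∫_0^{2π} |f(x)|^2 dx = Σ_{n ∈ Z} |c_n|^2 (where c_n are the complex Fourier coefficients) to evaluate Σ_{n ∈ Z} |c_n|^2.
Σ |c_n|^2 = 5/2

Parseval equates the L^2 energy of f (normalised by 1/(2π)) with the ℓ^2 sum of its Fourier coefficients: (1/(2π)) ∫_0^{2π} |f|^2 = Σ |c_n|^2.
Compute the left side: (1/(2π)) [∫_0^π 1^2 dx + ∫_π^{2π} 2^2 dx] = (1/(2π)) · (1π + 4π) = (1 + 4)/2 = 5/2.
So Σ_{n ∈ Z} |c_n|^2 = 5/2.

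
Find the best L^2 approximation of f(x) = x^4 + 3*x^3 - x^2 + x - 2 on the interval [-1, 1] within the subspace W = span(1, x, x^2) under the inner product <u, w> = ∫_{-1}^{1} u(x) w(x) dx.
g(x) = -x^2/7 + 14*x/5 - 73/35

The best approximation g ∈ W is the orthogonal projection of f onto W. Writing g = a_0 + a_1 x + a_2 x^2, the coefficients solve the normal equations G · a = b where
  G_{ij} = <φ_i, φ_j> and b_i = <f, φ_i>, with φ_0 = 1, φ_1 = x, φ_2 = x^2.
G =
  [2, 0, 2/3]
  [0, 2/3, 0]
  [2/3, 0, 2/5],
b = (-64/15, 28/15, -152/105).
Solving gives a_0 = -73/35, a_1 = 14/5, a_2 = -1/7, so
  g(x) = -x^2/7 + 14*x/5 - 73/35.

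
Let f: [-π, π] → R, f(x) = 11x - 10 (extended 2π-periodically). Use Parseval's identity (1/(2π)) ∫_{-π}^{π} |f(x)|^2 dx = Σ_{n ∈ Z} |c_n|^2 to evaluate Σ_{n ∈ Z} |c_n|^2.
Σ |c_n|^2 = 121π^2/3 + 100

Expand and integrate term by term over [-π, π]:
  ∫ (11x)^2 dx = 121·(2π^3/3); ∫ 2·11·(-10)·x dx = 0 (odd integrand); ∫ (-10)^2 dx = 100·2π.
So (1/(2π)) ∫_{-π}^{π} (11x - 10)^2 dx = 121π^2/3 + 100 = 121π^2/3 + 100.
Parseval ⇒ Σ |c_n|^2 = 121π^2/3 + 100.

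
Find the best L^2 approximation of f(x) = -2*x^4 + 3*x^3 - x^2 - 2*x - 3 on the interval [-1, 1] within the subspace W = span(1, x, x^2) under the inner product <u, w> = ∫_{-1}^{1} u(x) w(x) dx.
g(x) = -19*x^2/7 - x/5 - 99/35

The best approximation g ∈ W is the orthogonal projection of f onto W. Writing g = a_0 + a_1 x + a_2 x^2, the coefficients solve the normal equations G · a = b where
  G_{ij} = <φ_i, φ_j> and b_i = <f, φ_i>, with φ_0 = 1, φ_1 = x, φ_2 = x^2.
G =
  [2, 0, 2/3]
  [0, 2/3, 0]
  [2/3, 0, 2/5],
b = (-112/15, -2/15, -104/35).
Solving gives a_0 = -99/35, a_1 = -1/5, a_2 = -19/7, so
  g(x) = -19*x^2/7 - x/5 - 99/35.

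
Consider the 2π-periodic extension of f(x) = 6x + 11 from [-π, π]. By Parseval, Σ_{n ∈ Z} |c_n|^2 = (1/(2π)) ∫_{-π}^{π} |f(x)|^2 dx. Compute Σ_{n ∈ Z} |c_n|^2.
Σ |c_n|^2 = 12π^2 + 121

Expand and integrate term by term over [-π, π]:
  ∫ (6x)^2 dx = 36·(2π^3/3); ∫ 2·6·(11)·x dx = 0 (odd integrand); ∫ 11^2 dx = 121·2π.
So (1/(2π)) ∫_{-π}^{π} (6x + 11)^2 dx = 36π^2/3 + 121 = 12π^2 + 121.
Parseval ⇒ Σ |c_n|^2 = 12π^2 + 121.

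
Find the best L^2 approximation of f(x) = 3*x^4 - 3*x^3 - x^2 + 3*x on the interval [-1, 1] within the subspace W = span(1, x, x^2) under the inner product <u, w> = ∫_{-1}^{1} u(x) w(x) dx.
g(x) = 11*x^2/7 + 6*x/5 - 9/35

The best approximation g ∈ W is the orthogonal projection of f onto W. Writing g = a_0 + a_1 x + a_2 x^2, the coefficients solve the normal equations G · a = b where
  G_{ij} = <φ_i, φ_j> and b_i = <f, φ_i>, with φ_0 = 1, φ_1 = x, φ_2 = x^2.
G =
  [2, 0, 2/3]
  [0, 2/3, 0]
  [2/3, 0, 2/5],
b = (8/15, 4/5, 16/35).
Solving gives a_0 = -9/35, a_1 = 6/5, a_2 = 11/7, so
  g(x) = 11*x^2/7 + 6*x/5 - 9/35.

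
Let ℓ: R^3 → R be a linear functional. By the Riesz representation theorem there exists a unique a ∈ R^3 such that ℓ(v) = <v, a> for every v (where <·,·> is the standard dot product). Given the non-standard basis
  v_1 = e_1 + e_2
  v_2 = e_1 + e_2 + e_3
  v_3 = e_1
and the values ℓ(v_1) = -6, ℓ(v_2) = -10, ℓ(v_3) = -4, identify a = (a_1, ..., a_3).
a = (-4, -2, -4)

Write a = (a_1, ..., a_3) in the standard basis. For each basis vector v_i, ℓ(v_i) = <v_i, a> is a linear equation in the a_j's. Collect the n equations into a matrix system V a = ℓ, where row i of V is v_i (expressed in the standard basis). Since V is invertible (lower-triangular with 1s on the diagonal, up to permutation), solve by back-substitution:
  V =
[[1, 1, 0],
 [1, 1, 1],
 [1, 0, 0]]
  V a = (-6, -10, -4)
Solving gives a = (-4, -2, -4).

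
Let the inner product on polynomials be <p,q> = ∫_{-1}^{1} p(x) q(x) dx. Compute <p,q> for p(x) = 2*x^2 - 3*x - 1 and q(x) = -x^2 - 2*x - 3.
<p,q> = 88/15

Expand the product: p(x)·q(x) = -2*x^4 - x^3 + x^2 + 11*x + 3.
∫_{-1}^{1} of each monomial x^k gives [2/(k+1) if k even, 0 if k odd]. Integrating term-by-term (or equivalently evaluating the antiderivative F(x) = -2*x^5/5 - x^4/4 + x^3/3 + 11*x^2/2 + 3*x at the endpoints):
  F(1) − F(−1) = 491/60 − (139/60) = 88/15.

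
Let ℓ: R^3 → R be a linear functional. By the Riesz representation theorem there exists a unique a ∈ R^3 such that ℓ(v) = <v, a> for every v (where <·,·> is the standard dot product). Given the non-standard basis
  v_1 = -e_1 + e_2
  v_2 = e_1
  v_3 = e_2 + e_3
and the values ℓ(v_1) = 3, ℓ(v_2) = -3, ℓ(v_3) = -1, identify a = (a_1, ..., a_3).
a = (-3, 0, -1)

Write a = (a_1, ..., a_3) in the standard basis. For each basis vector v_i, ℓ(v_i) = <v_i, a> is a linear equation in the a_j's. Collect the n equations into a matrix system V a = ℓ, where row i of V is v_i (expressed in the standard basis). Since V is invertible (lower-triangular with 1s on the diagonal, up to permutation), solve by back-substitution:
  V =
[[-1, 1, 0],
 [1, 0, 0],
 [0, 1, 1]]
  V a = (3, -3, -1)
Solving gives a = (-3, 0, -1).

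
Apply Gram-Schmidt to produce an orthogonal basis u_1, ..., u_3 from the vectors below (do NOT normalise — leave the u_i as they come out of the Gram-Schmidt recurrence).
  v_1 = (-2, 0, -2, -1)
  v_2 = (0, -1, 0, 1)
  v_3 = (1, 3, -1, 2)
Orthogonal basis:
  u_1 = (-2, 0, -2, -1)
  u_2 = (-2/9, -1, -2/9, 8/9)
  u_3 = (7/17, 40/17, -27/17, 40/17)

Apply the Gram-Schmidt recurrence
  u_1 = v_1
  u_i = v_i − Σ_{j<i} ((v_i · u_j) / (u_j · u_j)) · u_j.

Step by step this gives:
  u_1 = (-2, 0, -2, -1)
  u_2 = (-2/9, -1, -2/9, 8/9)
  u_3 = (7/17, 40/17, -27/17, 40/17)

Orthogonality check:
  u_2 · u_1 = 0 (should be 0)
  u_3 · u_1 = 0 (should be 0)
  u_3 · u_2 = 0 (should be 0)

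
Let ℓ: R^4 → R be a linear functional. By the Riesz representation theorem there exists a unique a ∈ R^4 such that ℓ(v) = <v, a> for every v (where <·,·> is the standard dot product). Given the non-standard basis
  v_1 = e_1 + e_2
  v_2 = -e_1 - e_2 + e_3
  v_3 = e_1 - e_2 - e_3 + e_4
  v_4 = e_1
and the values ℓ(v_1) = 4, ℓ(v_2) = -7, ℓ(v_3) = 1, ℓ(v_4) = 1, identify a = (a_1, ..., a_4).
a = (1, 3, -3, 0)

Write a = (a_1, ..., a_4) in the standard basis. For each basis vector v_i, ℓ(v_i) = <v_i, a> is a linear equation in the a_j's. Collect the n equations into a matrix system V a = ℓ, where row i of V is v_i (expressed in the standard basis). Since V is invertible (lower-triangular with 1s on the diagonal, up to permutation), solve by back-substitution:
  V =
[[1, 1, 0, 0],
 [-1, -1, 1, 0],
 [1, -1, -1, 1],
 [1, 0, 0, 0]]
  V a = (4, -7, 1, 1)
Solving gives a = (1, 3, -3, 0).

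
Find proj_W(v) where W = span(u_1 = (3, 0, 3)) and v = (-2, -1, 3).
proj_W(v) = (1/2, 0, 1/2)

Set up U = [u_1 | ... | u_1] ∈ R^(3×1). The projector onto W = col(U) is P = U (U^T U)^(-1) U^T.
Compute U^T U =
  [18],
and U^T v = (3).
Solve U^T U · c = U^T v for the coefficients: c = (1/6). The projection is proj_W(v) = U c.
Check: (v - proj_W(v)) · u_1 = 0  (should be 0).
Result: proj_W(v) = (1/2, 0, 1/2).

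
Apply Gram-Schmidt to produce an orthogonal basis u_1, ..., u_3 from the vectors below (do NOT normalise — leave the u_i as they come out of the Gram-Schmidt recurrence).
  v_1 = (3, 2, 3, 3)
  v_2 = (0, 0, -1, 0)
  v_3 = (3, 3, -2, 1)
Orthogonal basis:
  u_1 = (3, 2, 3, 3)
  u_2 = (9/31, 6/31, -22/31, 9/31)
  u_3 = (6/11, 15/11, 0, -16/11)

Apply the Gram-Schmidt recurrence
  u_1 = v_1
  u_i = v_i − Σ_{j<i} ((v_i · u_j) / (u_j · u_j)) · u_j.

Step by step this gives:
  u_1 = (3, 2, 3, 3)
  u_2 = (9/31, 6/31, -22/31, 9/31)
  u_3 = (6/11, 15/11, 0, -16/11)

Orthogonality check:
  u_2 · u_1 = 0 (should be 0)
  u_3 · u_1 = 0 (should be 0)
  u_3 · u_2 = 0 (should be 0)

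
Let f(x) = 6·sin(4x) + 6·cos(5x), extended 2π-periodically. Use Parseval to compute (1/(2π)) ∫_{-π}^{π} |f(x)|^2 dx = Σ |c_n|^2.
Σ |c_n|^2 = 36

Expand |f|^2 and use orthogonality of {sin(nx), cos(mx)} on [-π, π]:
  ∫_{-π}^{π} sin(nx)^2 dx = π, ∫ cos(mx)^2 dx = π, and cross terms integrate to 0.
So ∫_{-π}^{π} f(x)^2 dx = 6^2 · π + 6^2 · π = (36 + 36)π.
Divide by 2π: (36 + 36)/2 = 36.
By Parseval, this equals Σ |c_n|^2.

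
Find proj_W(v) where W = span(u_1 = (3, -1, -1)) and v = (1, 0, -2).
proj_W(v) = (15/11, -5/11, -5/11)

Set up U = [u_1 | ... | u_1] ∈ R^(3×1). The projector onto W = col(U) is P = U (U^T U)^(-1) U^T.
Compute U^T U =
  [11],
and U^T v = (5).
Solve U^T U · c = U^T v for the coefficients: c = (5/11). The projection is proj_W(v) = U c.
Check: (v - proj_W(v)) · u_1 = 0  (should be 0).
Result: proj_W(v) = (15/11, -5/11, -5/11).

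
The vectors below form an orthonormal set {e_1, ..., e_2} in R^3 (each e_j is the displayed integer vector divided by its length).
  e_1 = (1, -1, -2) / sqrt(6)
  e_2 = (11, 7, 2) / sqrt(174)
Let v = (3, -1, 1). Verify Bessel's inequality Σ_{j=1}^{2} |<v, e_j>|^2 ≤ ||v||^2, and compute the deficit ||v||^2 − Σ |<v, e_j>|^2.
Σ |<v, e_j>|^2 = 150/29; ||v||^2 = 11; deficit = 169/29

Write each e_j = u_j / sqrt(<u_j, u_j>) where u_j is the displayed integer vector. Then <v, e_j> = <v, u_j> / sqrt(<u_j, u_j>), so |<v, e_j>|^2 = <v, u_j>^2 / <u_j, u_j>.
Coefficients: <v, e_1> = 2/sqrt(6), <v, e_2> = 28/sqrt(174).
Square and sum: Σ |<v, e_j>|^2 = 150/29.
Compute ||v||^2 = v·v = 11.
Deficit = 11 − 150/29 = 169/29 ≥ 0, confirming Bessel's inequality. (The deficit equals ||v − Σ <v,e_j> e_j||^2, the squared distance from v to span{e_j}.)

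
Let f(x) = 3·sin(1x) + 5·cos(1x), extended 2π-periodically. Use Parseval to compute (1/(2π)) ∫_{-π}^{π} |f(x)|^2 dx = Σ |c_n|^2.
Σ |c_n|^2 = 17

Expand |f|^2 and use orthogonality of {sin(nx), cos(mx)} on [-π, π]:
  ∫_{-π}^{π} sin(nx)^2 dx = π, ∫ cos(mx)^2 dx = π, and cross terms integrate to 0.
So ∫_{-π}^{π} f(x)^2 dx = 3^2 · π + 5^2 · π = (9 + 25)π.
Divide by 2π: (9 + 25)/2 = 17.
By Parseval, this equals Σ |c_n|^2.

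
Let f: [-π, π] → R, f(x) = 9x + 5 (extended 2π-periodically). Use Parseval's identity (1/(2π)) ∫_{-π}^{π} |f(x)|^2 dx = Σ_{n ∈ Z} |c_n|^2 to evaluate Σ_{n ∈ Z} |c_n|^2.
Σ |c_n|^2 = 27π^2 + 25

Expand and integrate term by term over [-π, π]:
  ∫ (9x)^2 dx = 81·(2π^3/3); ∫ 2·9·(5)·x dx = 0 (odd integrand); ∫ 5^2 dx = 25·2π.
So (1/(2π)) ∫_{-π}^{π} (9x + 5)^2 dx = 81π^2/3 + 25 = 27π^2 + 25.
Parseval ⇒ Σ |c_n|^2 = 27π^2 + 25.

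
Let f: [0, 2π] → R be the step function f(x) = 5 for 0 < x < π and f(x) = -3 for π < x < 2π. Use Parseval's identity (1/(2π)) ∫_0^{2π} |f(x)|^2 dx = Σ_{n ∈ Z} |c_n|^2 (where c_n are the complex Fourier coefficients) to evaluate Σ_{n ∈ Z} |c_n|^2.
Σ |c_n|^2 = 17

Parseval equates the L^2 energy of f (normalised by 1/(2π)) with the ℓ^2 sum of its Fourier coefficients: (1/(2π)) ∫_0^{2π} |f|^2 = Σ |c_n|^2.
Compute the left side: (1/(2π)) [∫_0^π 5^2 dx + ∫_π^{2π} (-3)^2 dx] = (1/(2π)) · (25π + 9π) = (25 + 9)/2 = 17.
So Σ_{n ∈ Z} |c_n|^2 = 17.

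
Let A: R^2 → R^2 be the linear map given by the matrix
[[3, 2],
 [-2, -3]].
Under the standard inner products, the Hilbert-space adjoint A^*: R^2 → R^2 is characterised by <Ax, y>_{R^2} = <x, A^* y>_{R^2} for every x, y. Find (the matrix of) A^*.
A^* = A^T =
[[3, -2],
 [2, -3]]

For real matrices with standard dot products, the defining identity <Ax, y> = <x, A^* y> gives (Ax)^T y = x^T (A^*) y, i.e. x^T A^T y = x^T (A^*) y. Since this holds for all x, y, we must have A^* = A^T. Therefore
A^* =
[[3, -2],
 [2, -3]].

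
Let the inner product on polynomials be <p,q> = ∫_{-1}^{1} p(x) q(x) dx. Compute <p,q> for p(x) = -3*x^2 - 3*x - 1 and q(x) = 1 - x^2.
<p,q> = -32/15

Expand the product: p(x)·q(x) = 3*x^4 + 3*x^3 - 2*x^2 - 3*x - 1.
∫_{-1}^{1} of each monomial x^k gives [2/(k+1) if k even, 0 if k odd]. Integrating term-by-term (or equivalently evaluating the antiderivative F(x) = 3*x^5/5 + 3*x^4/4 - 2*x^3/3 - 3*x^2/2 - x at the endpoints):
  F(1) − F(−1) = -109/60 − (19/60) = -32/15.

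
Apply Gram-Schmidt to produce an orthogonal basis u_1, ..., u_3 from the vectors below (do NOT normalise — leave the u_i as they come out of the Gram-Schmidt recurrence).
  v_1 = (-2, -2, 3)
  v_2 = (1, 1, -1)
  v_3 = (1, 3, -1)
Orthogonal basis:
  u_1 = (-2, -2, 3)
  u_2 = (3/17, 3/17, 4/17)
  u_3 = (-1, 1, 0)

Apply the Gram-Schmidt recurrence
  u_1 = v_1
  u_i = v_i − Σ_{j<i} ((v_i · u_j) / (u_j · u_j)) · u_j.

Step by step this gives:
  u_1 = (-2, -2, 3)
  u_2 = (3/17, 3/17, 4/17)
  u_3 = (-1, 1, 0)

Orthogonality check:
  u_2 · u_1 = 0 (should be 0)
  u_3 · u_1 = 0 (should be 0)
  u_3 · u_2 = 0 (should be 0)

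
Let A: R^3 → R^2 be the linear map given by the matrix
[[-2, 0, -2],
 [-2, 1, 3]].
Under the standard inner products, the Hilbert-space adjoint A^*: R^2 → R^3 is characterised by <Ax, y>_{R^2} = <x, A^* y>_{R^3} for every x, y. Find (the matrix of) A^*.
A^* = A^T =
[[-2, -2],
 [0, 1],
 [-2, 3]]

For real matrices with standard dot products, the defining identity <Ax, y> = <x, A^* y> gives (Ax)^T y = x^T (A^*) y, i.e. x^T A^T y = x^T (A^*) y. Since this holds for all x, y, we must have A^* = A^T. Therefore
A^* =
[[-2, -2],
 [0, 1],
 [-2, 3]].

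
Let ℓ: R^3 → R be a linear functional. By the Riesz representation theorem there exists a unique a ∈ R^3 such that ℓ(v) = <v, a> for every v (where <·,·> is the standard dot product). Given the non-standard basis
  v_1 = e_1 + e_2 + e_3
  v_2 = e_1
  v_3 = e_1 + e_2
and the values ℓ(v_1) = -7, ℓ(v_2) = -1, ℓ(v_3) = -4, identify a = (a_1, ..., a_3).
a = (-1, -3, -3)

Write a = (a_1, ..., a_3) in the standard basis. For each basis vector v_i, ℓ(v_i) = <v_i, a> is a linear equation in the a_j's. Collect the n equations into a matrix system V a = ℓ, where row i of V is v_i (expressed in the standard basis). Since V is invertible (lower-triangular with 1s on the diagonal, up to permutation), solve by back-substitution:
  V =
[[1, 1, 1],
 [1, 0, 0],
 [1, 1, 0]]
  V a = (-7, -1, -4)
Solving gives a = (-1, -3, -3).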